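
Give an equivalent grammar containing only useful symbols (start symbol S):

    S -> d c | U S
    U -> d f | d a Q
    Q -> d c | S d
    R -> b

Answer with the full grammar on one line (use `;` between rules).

Generating nonterminals: {Q, R, S, U}.
Reachable from S after that: {Q, S, U}.
Removed useless symbols: {R} and every production mentioning them.

S -> d c | U S; U -> d f | d a Q; Q -> d c | S d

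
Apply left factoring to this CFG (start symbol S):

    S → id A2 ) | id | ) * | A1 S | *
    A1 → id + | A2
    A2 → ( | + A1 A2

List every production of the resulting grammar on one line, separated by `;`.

S → ) * | A1 S | * | id S'; A1 → id + | A2; A2 → ( | + A1 A2; S' → A2 ) | ε

S has alternatives sharing prefix 'id': factor to S → id S' with S' → A2 ) | ε.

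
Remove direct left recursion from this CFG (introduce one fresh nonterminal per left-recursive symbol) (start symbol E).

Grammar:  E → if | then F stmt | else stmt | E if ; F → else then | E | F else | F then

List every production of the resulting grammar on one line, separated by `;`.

Directly left-recursive nonterminals: E, F.
For E: α = {if}, β = {if, then F stmt, else stmt}. Rewrite as E → β E' and E' → α E' | ε.
For F: α = {else, then}, β = {else then, E}. Rewrite as F → β F' and F' → α F' | ε.

E → if E' | then F stmt E' | else stmt E'; F → else then F' | E F'; E' → if E' | ε; F' → else F' | then F' | ε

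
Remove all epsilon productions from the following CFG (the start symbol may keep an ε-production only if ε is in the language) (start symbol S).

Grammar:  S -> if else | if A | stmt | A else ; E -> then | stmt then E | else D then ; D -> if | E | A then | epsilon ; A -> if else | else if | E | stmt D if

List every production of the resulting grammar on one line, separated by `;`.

S -> if else | if A | stmt | A else; E -> then | stmt then E | else D then | else then; D -> if | E | A then; A -> if else | else if | E | stmt D if | stmt if

The nullable symbols are {D}.
ε ∉ L(G), so no ε-production is kept.
Expand every rule over subsets of its nullable positions: E → else D then gives else D then | else then. A → stmt D if gives stmt D if | stmt if.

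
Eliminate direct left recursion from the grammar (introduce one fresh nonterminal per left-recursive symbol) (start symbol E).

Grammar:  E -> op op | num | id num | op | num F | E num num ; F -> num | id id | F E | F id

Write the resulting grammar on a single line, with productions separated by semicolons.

E -> op op E' | num E' | id num E' | op E' | num F E'; F -> num F' | id id F'; E' -> num num E' | ε; F' -> E F' | id F' | ε

Left recursion appears on E, F.
For E: α = {num num}, β = {op op, num, id num, op, num F}. Rewrite as E → β E' and E' → α E' | ε.
For F: α = {E, id}, β = {num, id id}. Rewrite as F → β F' and F' → α F' | ε.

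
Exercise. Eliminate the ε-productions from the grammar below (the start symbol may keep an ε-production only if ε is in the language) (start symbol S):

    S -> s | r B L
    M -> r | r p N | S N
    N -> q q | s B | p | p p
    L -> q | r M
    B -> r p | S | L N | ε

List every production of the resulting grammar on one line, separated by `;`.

S -> s | r B L | r L; M -> r | r p N | S N; N -> q q | s B | s | p | p p; L -> q | r M; B -> r p | S | L N

Nullable nonterminals: {B}.
ε ∉ L(G), so no ε-production is kept.
Expand every rule over subsets of its nullable positions: S → r B L gives r B L | r L. N → s B gives s B | s.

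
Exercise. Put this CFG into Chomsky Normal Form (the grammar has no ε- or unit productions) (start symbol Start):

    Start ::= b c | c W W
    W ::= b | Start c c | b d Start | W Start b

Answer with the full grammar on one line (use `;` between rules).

Introduce a nonterminal for each terminal appearing in a rule of length ≥ 2: X1 → b, X2 → c, X3 → d.
Binarize each right-hand side of length ≥ 3 by chaining fresh nonterminals (Y1, Y2, …): affected rules were Start → X2 W W; W → Start X2 X2; W → X1 X3 Start; W → W Start X1.

Start ::= X1 X2 | X2 Y1; W ::= b | Start Y2 | X1 Y3 | W Y4; X1 ::= b; X2 ::= c; X3 ::= d; Y1 ::= W W; Y2 ::= X2 X2; Y3 ::= X3 Start; Y4 ::= Start X1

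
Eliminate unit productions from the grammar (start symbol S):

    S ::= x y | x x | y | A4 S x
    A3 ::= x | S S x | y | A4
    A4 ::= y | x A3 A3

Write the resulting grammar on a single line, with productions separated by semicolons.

S ::= x y | x x | y | A4 S x; A3 ::= y | x A3 A3 | x | S S x; A4 ::= y | x A3 A3

Unit pairs: A3 ⇒* {A4}.
For every A with A ⇒* B via unit rules, add B's non-unit alternatives to A; then delete every rule of the form X → Y.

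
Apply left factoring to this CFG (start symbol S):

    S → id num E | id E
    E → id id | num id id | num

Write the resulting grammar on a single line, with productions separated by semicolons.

S → id S'; E → id id | num E'; S' → num E | E; E' → id id | eps

S has alternatives sharing prefix 'id': factor to S → id S' with S' → num E | E.
E has alternatives sharing prefix 'num': factor to E → num E' with E' → id id | ε.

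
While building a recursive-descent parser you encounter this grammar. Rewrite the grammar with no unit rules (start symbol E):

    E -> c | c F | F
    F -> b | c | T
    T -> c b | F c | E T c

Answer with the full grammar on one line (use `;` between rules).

Unit pairs: E ⇒* {F, T}; F ⇒* {T}.
For every A with A ⇒* B via unit rules, add B's non-unit alternatives to A; then delete every rule of the form X → Y.

E -> c | c F | b | c b | F c | E T c; F -> b | c | c b | F c | E T c; T -> c b | F c | E T c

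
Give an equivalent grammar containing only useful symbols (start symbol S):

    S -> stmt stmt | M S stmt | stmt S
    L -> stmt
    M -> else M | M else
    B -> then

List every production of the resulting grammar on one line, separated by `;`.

Generating nonterminals: {B, L, S}.
Reachable from S after that: {S}.
Removed useless symbols: {B, L, M} and every production mentioning them.

S -> stmt stmt | stmt S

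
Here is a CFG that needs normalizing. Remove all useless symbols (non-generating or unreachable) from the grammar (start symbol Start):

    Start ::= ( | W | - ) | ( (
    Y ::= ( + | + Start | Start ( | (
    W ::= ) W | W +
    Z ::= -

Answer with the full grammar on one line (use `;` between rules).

Generating nonterminals: {Start, Y, Z}.
Reachable from Start after that: {Start}.
Removed useless symbols: {W, Y, Z} and every production mentioning them.

Start ::= ( | - ) | ( (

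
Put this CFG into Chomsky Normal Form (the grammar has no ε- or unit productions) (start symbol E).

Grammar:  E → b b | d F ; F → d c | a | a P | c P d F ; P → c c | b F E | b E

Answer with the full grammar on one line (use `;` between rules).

E → X1 X1 | X2 F; F → X2 X3 | a | X4 P | X3 Y1; P → X3 X3 | X1 Y3 | X1 E; X1 → b; X2 → d; X3 → c; X4 → a; Y1 → P Y2; Y2 → X2 F; Y3 → F E

Introduce a nonterminal for each terminal appearing in a rule of length ≥ 2: X1 → b, X2 → d, X3 → c, X4 → a.
Binarize each right-hand side of length ≥ 3 by chaining fresh nonterminals (Y1, Y2, …): affected rules were F → X3 P X2 F; P → X1 F E.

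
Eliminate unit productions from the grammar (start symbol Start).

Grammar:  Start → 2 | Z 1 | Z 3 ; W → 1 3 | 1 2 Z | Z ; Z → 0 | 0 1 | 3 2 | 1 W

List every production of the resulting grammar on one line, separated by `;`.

Start → 2 | Z 1 | Z 3; W → 0 | 0 1 | 3 2 | 1 W | 1 3 | 1 2 Z; Z → 0 | 0 1 | 3 2 | 1 W

Unit pairs: W ⇒* {Z}.
Replace each nonterminal's rules with the union of the non-unit rules of every nonterminal it unit-derives.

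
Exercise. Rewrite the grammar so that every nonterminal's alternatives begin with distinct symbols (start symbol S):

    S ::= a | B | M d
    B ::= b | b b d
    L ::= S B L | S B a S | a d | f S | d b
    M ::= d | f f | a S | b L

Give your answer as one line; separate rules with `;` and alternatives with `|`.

B has alternatives sharing prefix 'b': factor to B → b B' with B' → ε | b d.
L has alternatives sharing prefix 'S B': factor to L → S B L' with L' → L | a S.

S ::= a | B | M d; B ::= b B'; L ::= a d | f S | d b | S B L'; M ::= d | f f | a S | b L; B' ::= ε | b d; L' ::= L | a S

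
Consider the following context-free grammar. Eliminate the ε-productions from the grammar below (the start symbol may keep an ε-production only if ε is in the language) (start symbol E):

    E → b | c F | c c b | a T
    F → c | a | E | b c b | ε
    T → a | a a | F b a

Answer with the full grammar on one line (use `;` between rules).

Nullable nonterminals: {F}.
ε ∉ L(G), so no ε-production is kept.
For each production, add variants omitting each subset of nullable occurrences: E → c F gives c F | c. T → F b a gives F b a | b a.

E → b | c F | c | c c b | a T; F → c | a | E | b c b; T → a | a a | F b a | b a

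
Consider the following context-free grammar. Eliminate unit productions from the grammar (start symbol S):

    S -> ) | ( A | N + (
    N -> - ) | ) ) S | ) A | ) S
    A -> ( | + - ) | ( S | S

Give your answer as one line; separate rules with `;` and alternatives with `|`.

Unit pairs: A ⇒* {S}.
For each unit pair (A, B), copy every non-unit production of B to A, then drop all unit productions.

S -> ) | ( A | N + (; N -> - ) | ) ) S | ) A | ) S; A -> ) | ( A | N + ( | ( | + - ) | ( S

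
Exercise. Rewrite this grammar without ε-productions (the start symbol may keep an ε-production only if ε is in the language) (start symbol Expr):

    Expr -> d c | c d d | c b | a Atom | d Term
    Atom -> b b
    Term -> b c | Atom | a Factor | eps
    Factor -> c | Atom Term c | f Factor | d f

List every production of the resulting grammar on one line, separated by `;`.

Nullable set = {Term}.
ε ∉ L(G), so no ε-production is kept.
For each production, add variants omitting each subset of nullable occurrences: Expr → d Term gives d Term | d. Factor → Atom Term c gives Atom Term c | Atom c.

Expr -> d c | c d d | c b | a Atom | d Term | d; Atom -> b b; Term -> b c | Atom | a Factor; Factor -> c | Atom Term c | Atom c | f Factor | d f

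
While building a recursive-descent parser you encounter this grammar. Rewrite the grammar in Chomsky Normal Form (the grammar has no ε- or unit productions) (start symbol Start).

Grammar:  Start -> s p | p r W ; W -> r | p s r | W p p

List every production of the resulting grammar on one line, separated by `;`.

Introduce a nonterminal for each terminal appearing in a rule of length ≥ 2: X1 → s, X2 → p, X3 → r.
Binarize each right-hand side of length ≥ 3 by chaining fresh nonterminals (Y1, Y2, …): affected rules were Start → X2 X3 W; W → X2 X1 X3; W → W X2 X2.

Start -> X1 X2 | X2 Y1; W -> r | X2 Y2 | W Y3; X1 -> s; X2 -> p; X3 -> r; Y1 -> X3 W; Y2 -> X1 X3; Y3 -> X2 X2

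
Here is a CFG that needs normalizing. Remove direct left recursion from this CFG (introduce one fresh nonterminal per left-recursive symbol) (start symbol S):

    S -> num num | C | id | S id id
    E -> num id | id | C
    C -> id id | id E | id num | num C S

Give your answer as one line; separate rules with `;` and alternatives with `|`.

S -> num num S' | C S' | id S'; E -> num id | id | C; C -> id id | id E | id num | num C S; S' -> id id S' | ε

Directly left-recursive nonterminal: S.
For S: α = {id id}, β = {num num, C, id}. Rewrite as S → β S' and S' → α S' | ε.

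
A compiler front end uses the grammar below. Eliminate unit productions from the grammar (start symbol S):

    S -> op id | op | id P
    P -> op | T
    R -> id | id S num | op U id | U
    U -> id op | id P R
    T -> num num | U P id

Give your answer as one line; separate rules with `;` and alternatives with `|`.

Unit pairs: P ⇒* {T}; R ⇒* {U}.
Replace each nonterminal's rules with the union of the non-unit rules of every nonterminal it unit-derives.

S -> op id | op | id P; P -> op | num num | U P id; R -> id op | id P R | id | id S num | op U id; U -> id op | id P R; T -> num num | U P id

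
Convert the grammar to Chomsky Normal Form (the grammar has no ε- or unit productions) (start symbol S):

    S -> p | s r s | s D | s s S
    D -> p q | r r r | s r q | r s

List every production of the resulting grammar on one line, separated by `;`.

S -> p | X1 Y1 | X1 D | X1 Y2; D -> X3 X4 | X2 Y3 | X1 Y4 | X2 X1; X1 -> s; X2 -> r; X3 -> p; X4 -> q; Y1 -> X2 X1; Y2 -> X1 S; Y3 -> X2 X2; Y4 -> X2 X4

Introduce a nonterminal for each terminal appearing in a rule of length ≥ 2: X1 → s, X2 → r, X3 → p, X4 → q.
Binarize each right-hand side of length ≥ 3 by chaining fresh nonterminals (Y1, Y2, …): affected rules were S → X1 X2 X1; S → X1 X1 S; D → X2 X2 X2; D → X1 X2 X4.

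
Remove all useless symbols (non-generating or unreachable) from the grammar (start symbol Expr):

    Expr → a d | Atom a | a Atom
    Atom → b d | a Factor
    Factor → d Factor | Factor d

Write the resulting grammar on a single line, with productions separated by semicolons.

Generating nonterminals: {Atom, Expr}.
Reachable from Expr after that: {Atom, Expr}.
Removed useless symbols: {Factor} and every production mentioning them.

Expr → a d | Atom a | a Atom; Atom → b d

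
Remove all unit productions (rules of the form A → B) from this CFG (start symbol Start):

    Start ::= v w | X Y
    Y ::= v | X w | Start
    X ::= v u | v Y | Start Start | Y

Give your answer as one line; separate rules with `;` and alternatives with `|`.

Unit pairs: X ⇒* {Start, Y}; Y ⇒* {Start}.
Replace each nonterminal's rules with the union of the non-unit rules of every nonterminal it unit-derives.

Start ::= v w | X Y; Y ::= v w | X Y | v | X w; X ::= v w | X Y | v u | v Y | Start Start | v | X w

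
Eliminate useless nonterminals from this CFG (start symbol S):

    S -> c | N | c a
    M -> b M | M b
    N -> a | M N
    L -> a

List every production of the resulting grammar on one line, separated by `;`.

S -> c | N | c a; N -> a

Generating nonterminals: {L, N, S}.
Reachable from S after that: {N, S}.
Removed useless symbols: {L, M} and every production mentioning them.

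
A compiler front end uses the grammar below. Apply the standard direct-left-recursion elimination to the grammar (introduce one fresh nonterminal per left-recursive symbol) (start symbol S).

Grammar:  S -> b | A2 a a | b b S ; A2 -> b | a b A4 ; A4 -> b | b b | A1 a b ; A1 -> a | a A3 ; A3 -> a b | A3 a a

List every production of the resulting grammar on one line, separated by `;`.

Directly left-recursive nonterminal: A3.
For A3: α = {a a}, β = {a b}. Rewrite as A3 → β A3' and A3' → α A3' | ε.

S -> b | A2 a a | b b S; A2 -> b | a b A4; A4 -> b | b b | A1 a b; A1 -> a | a A3; A3 -> a b A3'; A3' -> a a A3' | epsilon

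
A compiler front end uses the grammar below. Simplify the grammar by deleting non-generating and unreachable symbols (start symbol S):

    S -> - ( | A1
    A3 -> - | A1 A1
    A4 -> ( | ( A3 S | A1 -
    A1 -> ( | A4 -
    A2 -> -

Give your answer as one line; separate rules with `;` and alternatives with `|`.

S -> - ( | A1; A3 -> - | A1 A1; A4 -> ( | ( A3 S | A1 -; A1 -> ( | A4 -

Generating nonterminals: {A1, A2, A3, A4, S}.
Reachable from S after that: {A1, A3, A4, S}.
Removed useless symbols: {A2} and every production mentioning them.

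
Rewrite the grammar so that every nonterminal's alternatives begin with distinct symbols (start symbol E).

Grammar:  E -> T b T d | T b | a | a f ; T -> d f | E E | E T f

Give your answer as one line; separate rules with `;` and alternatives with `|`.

E has alternatives sharing prefix 'T b': factor to E → T b E' with E' → T d | ε.
E has alternatives sharing prefix 'a': factor to E → a E'' with E'' → ε | f.
T has alternatives sharing prefix 'E': factor to T → E T' with T' → E | T f.

E -> T b E' | a E''; T -> d f | E T'; E' -> T d | ε; E'' -> ε | f; T' -> E | T f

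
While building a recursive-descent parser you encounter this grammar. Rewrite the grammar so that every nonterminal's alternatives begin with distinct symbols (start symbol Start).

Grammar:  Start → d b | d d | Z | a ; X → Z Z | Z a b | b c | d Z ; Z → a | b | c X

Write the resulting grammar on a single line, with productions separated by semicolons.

Start has alternatives sharing prefix 'd': factor to Start → d Start1 with Start1 → b | d.
X has alternatives sharing prefix 'Z': factor to X → Z X1 with X1 → Z | a b.

Start → Z | a | d Start1; X → b c | d Z | Z X1; Z → a | b | c X; Start1 → b | d; X1 → Z | a b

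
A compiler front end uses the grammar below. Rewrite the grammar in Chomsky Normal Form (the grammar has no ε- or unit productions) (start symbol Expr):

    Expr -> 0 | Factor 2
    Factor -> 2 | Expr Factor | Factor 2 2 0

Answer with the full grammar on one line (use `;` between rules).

Expr -> 0 | Factor X1; Factor -> 2 | Expr Factor | Factor Y1; X1 -> 2; X2 -> 0; Y1 -> X1 Y2; Y2 -> X1 X2

Introduce a nonterminal for each terminal appearing in a rule of length ≥ 2: X1 → 2, X2 → 0.
Binarize each right-hand side of length ≥ 3 by chaining fresh nonterminals (Y1, Y2, …): affected rules were Factor → Factor X1 X1 X2.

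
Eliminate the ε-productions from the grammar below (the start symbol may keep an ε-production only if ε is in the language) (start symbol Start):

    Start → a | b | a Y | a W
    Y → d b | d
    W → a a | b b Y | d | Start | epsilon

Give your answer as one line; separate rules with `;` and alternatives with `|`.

Start → a | b | a Y | a W; Y → d b | d; W → a a | b b Y | d | Start

Nullable nonterminals: {W}.
ε ∉ L(G), so no ε-production is kept.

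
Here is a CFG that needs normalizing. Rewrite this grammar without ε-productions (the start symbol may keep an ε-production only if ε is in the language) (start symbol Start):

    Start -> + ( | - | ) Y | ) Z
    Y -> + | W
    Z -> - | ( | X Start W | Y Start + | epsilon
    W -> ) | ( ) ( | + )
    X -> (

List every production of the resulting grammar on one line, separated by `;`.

Start -> + ( | - | ) Y | ) Z | ); Y -> + | W; Z -> - | ( | X Start W | Y Start +; W -> ) | ( ) ( | + ); X -> (

Nullable set = {Z}.
ε ∉ L(G), so no ε-production is kept.
Add the nullable-subset variants: Start → ) Z gives ) Z | ).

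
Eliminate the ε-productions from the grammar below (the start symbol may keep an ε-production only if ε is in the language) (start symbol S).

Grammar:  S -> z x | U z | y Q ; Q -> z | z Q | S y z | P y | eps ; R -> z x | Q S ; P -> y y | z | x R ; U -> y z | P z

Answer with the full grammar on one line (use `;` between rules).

Nullable nonterminals: {Q}.
ε ∉ L(G), so no ε-production is kept.
Expand every rule over subsets of its nullable positions: S → y Q gives y Q | y. R → Q S gives Q S | S.

S -> z x | U z | y Q | y; Q -> z | z Q | S y z | P y; R -> z x | Q S | S; P -> y y | z | x R; U -> y z | P z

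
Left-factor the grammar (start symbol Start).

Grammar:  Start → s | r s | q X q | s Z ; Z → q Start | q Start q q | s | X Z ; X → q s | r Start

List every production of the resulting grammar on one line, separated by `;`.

Start → r s | q X q | s Start1; Z → s | X Z | q Start Z1; X → q s | r Start; Start1 → epsilon | Z; Z1 → epsilon | q q

Start has alternatives sharing prefix 's': factor to Start → s Start1 with Start1 → ε | Z.
Z has alternatives sharing prefix 'q Start': factor to Z → q Start Z1 with Z1 → ε | q q.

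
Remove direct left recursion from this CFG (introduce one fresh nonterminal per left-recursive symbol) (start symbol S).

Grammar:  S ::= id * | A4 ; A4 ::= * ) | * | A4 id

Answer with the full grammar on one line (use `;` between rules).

S ::= id * | A4; A4 ::= * ) A4' | * A4'; A4' ::= id A4' | eps

A4 is directly left-recursive.
For A4: α = {id}, β = {* ), *}. Rewrite as A4 → β A4' and A4' → α A4' | ε.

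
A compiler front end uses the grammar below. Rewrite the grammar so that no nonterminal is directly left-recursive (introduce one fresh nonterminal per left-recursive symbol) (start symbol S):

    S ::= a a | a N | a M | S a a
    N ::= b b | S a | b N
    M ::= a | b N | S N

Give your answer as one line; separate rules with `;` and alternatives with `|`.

S ::= a a S' | a N S' | a M S'; N ::= b b | S a | b N; M ::= a | b N | S N; S' ::= a a S' | eps

Directly left-recursive nonterminal: S.
For S: α = {a a}, β = {a a, a N, a M}. Rewrite as S → β S' and S' → α S' | ε.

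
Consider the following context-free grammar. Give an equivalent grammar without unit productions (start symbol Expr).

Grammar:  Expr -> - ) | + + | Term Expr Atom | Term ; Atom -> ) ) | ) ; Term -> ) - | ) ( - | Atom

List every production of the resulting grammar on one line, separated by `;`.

Expr -> ) - | ) ( - | ) ) | ) | - ) | + + | Term Expr Atom; Atom -> ) ) | ); Term -> ) - | ) ( - | ) ) | )

Unit pairs: Expr ⇒* {Atom, Term}; Term ⇒* {Atom}.
For every A with A ⇒* B via unit rules, add B's non-unit alternatives to A; then delete every rule of the form X → Y.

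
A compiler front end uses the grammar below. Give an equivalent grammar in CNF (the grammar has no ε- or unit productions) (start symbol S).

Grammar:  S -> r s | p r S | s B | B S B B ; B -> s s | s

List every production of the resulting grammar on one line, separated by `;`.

Introduce a nonterminal for each terminal appearing in a rule of length ≥ 2: X1 → r, X2 → s, X3 → p.
Binarize each right-hand side of length ≥ 3 by chaining fresh nonterminals (Y1, Y2, …): affected rules were S → X3 X1 S; S → B S B B.

S -> X1 X2 | X3 Y1 | X2 B | B Y2; B -> X2 X2 | s; X1 -> r; X2 -> s; X3 -> p; Y1 -> X1 S; Y2 -> S Y3; Y3 -> B B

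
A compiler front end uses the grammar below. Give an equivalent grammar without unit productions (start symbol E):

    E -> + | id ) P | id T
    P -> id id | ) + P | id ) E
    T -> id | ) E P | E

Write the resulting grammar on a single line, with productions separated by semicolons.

Unit pairs: T ⇒* {E}.
For each unit pair (A, B), copy every non-unit production of B to A, then drop all unit productions.

E -> + | id ) P | id T; P -> id id | ) + P | id ) E; T -> + | id ) P | id T | id | ) E P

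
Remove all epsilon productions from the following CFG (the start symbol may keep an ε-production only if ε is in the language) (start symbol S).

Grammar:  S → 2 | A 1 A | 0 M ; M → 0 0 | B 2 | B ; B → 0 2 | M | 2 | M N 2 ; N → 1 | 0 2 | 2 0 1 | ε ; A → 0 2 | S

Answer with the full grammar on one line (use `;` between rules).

S → 2 | A 1 A | 0 M; M → 0 0 | B 2 | B; B → 0 2 | M | 2 | M N 2 | M 2; N → 1 | 0 2 | 2 0 1; A → 0 2 | S

The nullable symbols are {N}.
ε ∉ L(G), so no ε-production is kept.
Add the nullable-subset variants: B → M N 2 gives M N 2 | M 2.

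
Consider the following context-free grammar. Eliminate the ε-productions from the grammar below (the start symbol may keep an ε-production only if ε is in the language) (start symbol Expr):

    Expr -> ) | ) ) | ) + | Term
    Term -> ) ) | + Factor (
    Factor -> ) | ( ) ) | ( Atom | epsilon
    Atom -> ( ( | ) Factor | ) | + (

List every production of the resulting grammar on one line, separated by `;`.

The nullable symbols are {Factor}.
ε ∉ L(G), so no ε-production is kept.
Add the nullable-subset variants: Term → + Factor ( gives + Factor ( | + (. Atom → ) Factor gives ) Factor | ).

Expr -> ) | ) ) | ) + | Term; Term -> ) ) | + Factor ( | + (; Factor -> ) | ( ) ) | ( Atom; Atom -> ( ( | ) Factor | ) | + (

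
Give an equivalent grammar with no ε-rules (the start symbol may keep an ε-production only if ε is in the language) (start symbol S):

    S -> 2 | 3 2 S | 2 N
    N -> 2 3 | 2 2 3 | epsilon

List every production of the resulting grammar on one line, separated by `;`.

Nullable set = {N}.
ε ∉ L(G), so no ε-production is kept.

S -> 2 | 3 2 S | 2 N; N -> 2 3 | 2 2 3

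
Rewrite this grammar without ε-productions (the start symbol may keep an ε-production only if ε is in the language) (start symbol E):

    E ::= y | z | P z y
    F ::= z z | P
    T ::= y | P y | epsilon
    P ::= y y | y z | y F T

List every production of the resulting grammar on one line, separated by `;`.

E ::= y | z | P z y; F ::= z z | P; T ::= y | P y; P ::= y y | y z | y F T | y F

Nullable set = {T}.
ε ∉ L(G), so no ε-production is kept.
For each production, add variants omitting each subset of nullable occurrences: P → y F T gives y F T | y F.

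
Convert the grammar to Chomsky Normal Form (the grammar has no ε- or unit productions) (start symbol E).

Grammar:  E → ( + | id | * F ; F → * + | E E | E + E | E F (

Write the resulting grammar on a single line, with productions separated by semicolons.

E → X1 X2 | id | X3 F; F → X3 X2 | E E | E Y1 | E Y2; X1 → (; X2 → +; X3 → *; Y1 → X2 E; Y2 → F X1

Introduce a nonterminal for each terminal appearing in a rule of length ≥ 2: X1 → (, X2 → +, X3 → *.
Binarize each right-hand side of length ≥ 3 by chaining fresh nonterminals (Y1, Y2, …): affected rules were F → E X2 E; F → E F X1.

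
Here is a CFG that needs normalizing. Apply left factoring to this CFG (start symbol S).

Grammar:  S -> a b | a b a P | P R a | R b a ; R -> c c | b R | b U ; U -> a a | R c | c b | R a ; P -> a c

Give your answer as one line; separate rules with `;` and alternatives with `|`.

S -> P R a | R b a | a b S'; R -> c c | b R'; U -> a a | c b | R U'; P -> a c; S' -> ε | a P; R' -> R | U; U' -> c | a

S has alternatives sharing prefix 'a b': factor to S → a b S' with S' → ε | a P.
R has alternatives sharing prefix 'b': factor to R → b R' with R' → R | U.
U has alternatives sharing prefix 'R': factor to U → R U' with U' → c | a.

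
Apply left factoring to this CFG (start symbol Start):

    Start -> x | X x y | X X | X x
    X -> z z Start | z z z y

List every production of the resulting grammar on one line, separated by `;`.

Start has alternatives sharing prefix 'X': factor to Start → X Start1 with Start1 → x y | X | x.
X has alternatives sharing prefix 'z z': factor to X → z z X1 with X1 → Start | z y.
Start1 has alternatives sharing prefix 'x': factor to Start1 → x Start11 with Start11 → y | ε.

Start -> x | X Start1; X -> z z X1; Start1 -> X | x Start11; X1 -> Start | z y; Start11 -> y | epsilon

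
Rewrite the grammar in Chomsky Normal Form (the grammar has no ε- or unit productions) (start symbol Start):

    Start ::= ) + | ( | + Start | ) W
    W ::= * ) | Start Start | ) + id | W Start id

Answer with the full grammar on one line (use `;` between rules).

Start ::= X1 X2 | ( | X2 Start | X1 W; W ::= X3 X1 | Start Start | X1 Y1 | W Y2; X1 ::= ); X2 ::= +; X3 ::= *; X4 ::= id; Y1 ::= X2 X4; Y2 ::= Start X4

Introduce a nonterminal for each terminal appearing in a rule of length ≥ 2: X1 → ), X2 → +, X3 → *, X4 → id.
Binarize each right-hand side of length ≥ 3 by chaining fresh nonterminals (Y1, Y2, …): affected rules were W → X1 X2 X4; W → W Start X4.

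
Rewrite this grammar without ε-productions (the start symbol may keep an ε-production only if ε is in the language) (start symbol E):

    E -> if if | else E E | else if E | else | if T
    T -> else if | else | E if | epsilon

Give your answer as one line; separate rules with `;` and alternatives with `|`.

Nullable nonterminals: {T}.
ε ∉ L(G), so no ε-production is kept.
Expand every rule over subsets of its nullable positions: E → if T gives if T | if.

E -> if if | else E E | else if E | else | if T | if; T -> else if | else | E if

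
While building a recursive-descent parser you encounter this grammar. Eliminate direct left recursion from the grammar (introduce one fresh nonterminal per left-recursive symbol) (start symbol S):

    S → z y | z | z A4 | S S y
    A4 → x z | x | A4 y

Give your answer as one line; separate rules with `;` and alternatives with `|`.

Left recursion appears on S, A4.
For S: α = {S y}, β = {z y, z, z A4}. Rewrite as S → β S' and S' → α S' | ε.
For A4: α = {y}, β = {x z, x}. Rewrite as A4 → β A4' and A4' → α A4' | ε.

S → z y S' | z S' | z A4 S'; A4 → x z A4' | x A4'; S' → S y S' | epsilon; A4' → y A4' | epsilon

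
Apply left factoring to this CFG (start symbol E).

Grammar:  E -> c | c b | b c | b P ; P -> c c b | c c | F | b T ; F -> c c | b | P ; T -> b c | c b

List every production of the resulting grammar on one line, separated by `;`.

E -> c E' | b E''; P -> F | b T | c c P'; F -> c c | b | P; T -> b c | c b; E' -> ε | b; E'' -> c | P; P' -> b | ε

E has alternatives sharing prefix 'c': factor to E → c E' with E' → ε | b.
E has alternatives sharing prefix 'b': factor to E → b E'' with E'' → c | P.
P has alternatives sharing prefix 'c c': factor to P → c c P' with P' → b | ε.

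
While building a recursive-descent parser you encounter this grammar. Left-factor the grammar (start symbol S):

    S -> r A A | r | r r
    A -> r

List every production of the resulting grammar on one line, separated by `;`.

S has alternatives sharing prefix 'r': factor to S → r S' with S' → A A | ε | r.

S -> r S'; A -> r; S' -> A A | ε | r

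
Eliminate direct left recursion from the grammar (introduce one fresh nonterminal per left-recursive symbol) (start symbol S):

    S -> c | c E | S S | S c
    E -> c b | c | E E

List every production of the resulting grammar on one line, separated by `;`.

S -> c S' | c E S'; E -> c b E' | c E'; S' -> S S' | c S' | epsilon; E' -> E E' | epsilon

Directly left-recursive nonterminals: S, E.
For S: α = {S, c}, β = {c, c E}. Rewrite as S → β S' and S' → α S' | ε.
For E: α = {E}, β = {c b, c}. Rewrite as E → β E' and E' → α E' | ε.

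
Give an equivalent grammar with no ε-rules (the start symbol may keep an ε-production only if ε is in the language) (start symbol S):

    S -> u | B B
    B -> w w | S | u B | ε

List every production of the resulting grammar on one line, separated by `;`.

The nullable symbols are {B, S}.
ε ∈ L(G) since S is nullable, so keep S → ε.
Expand every rule over subsets of its nullable positions: S → B B gives B B | B. B → u B gives u B | u.

S -> u | B B | B | ε; B -> w w | S | u B | u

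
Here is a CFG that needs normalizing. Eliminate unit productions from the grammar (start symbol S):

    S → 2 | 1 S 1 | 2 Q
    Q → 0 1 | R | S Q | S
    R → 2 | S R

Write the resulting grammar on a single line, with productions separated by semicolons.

S → 2 | 1 S 1 | 2 Q; Q → 2 | S R | 1 S 1 | 2 Q | 0 1 | S Q; R → 2 | S R

Unit pairs: Q ⇒* {R, S}.
For each unit pair (A, B), copy every non-unit production of B to A, then drop all unit productions.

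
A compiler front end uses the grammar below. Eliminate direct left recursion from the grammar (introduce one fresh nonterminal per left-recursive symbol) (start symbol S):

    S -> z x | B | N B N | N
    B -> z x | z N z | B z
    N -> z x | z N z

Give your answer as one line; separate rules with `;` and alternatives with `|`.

S -> z x | B | N B N | N; B -> z x B' | z N z B'; N -> z x | z N z; B' -> z B' | ε

Directly left-recursive nonterminal: B.
For B: α = {z}, β = {z x, z N z}. Rewrite as B → β B' and B' → α B' | ε.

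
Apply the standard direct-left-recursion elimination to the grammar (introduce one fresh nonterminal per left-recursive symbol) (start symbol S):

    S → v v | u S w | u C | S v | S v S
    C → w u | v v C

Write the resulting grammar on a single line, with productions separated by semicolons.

Directly left-recursive nonterminal: S.
For S: α = {v, v S}, β = {v v, u S w, u C}. Rewrite as S → β S' and S' → α S' | ε.

S → v v S' | u S w S' | u C S'; C → w u | v v C; S' → v S' | v S S' | ε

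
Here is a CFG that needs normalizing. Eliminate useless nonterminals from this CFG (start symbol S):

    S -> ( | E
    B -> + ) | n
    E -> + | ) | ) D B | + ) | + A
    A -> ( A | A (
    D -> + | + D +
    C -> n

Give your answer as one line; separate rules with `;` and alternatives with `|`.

S -> ( | E; B -> + ) | n; E -> + | ) | ) D B | + ); D -> + | + D +

Generating nonterminals: {B, C, D, E, S}.
Reachable from S after that: {B, D, E, S}.
Removed useless symbols: {A, C} and every production mentioning them.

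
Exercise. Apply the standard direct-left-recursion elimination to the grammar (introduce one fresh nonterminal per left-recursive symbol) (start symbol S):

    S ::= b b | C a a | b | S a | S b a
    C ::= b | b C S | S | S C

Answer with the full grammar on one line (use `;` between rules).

Left recursion appears on S.
For S: α = {a, b a}, β = {b b, C a a, b}. Rewrite as S → β S' and S' → α S' | ε.

S ::= b b S' | C a a S' | b S'; C ::= b | b C S | S | S C; S' ::= a S' | b a S' | ε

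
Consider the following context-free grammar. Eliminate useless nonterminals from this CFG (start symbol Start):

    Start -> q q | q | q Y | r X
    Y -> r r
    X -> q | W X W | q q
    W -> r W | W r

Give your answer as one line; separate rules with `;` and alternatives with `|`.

Generating nonterminals: {Start, X, Y}.
Reachable from Start after that: {Start, X, Y}.
Removed useless symbols: {W} and every production mentioning them.

Start -> q q | q | q Y | r X; Y -> r r; X -> q | q q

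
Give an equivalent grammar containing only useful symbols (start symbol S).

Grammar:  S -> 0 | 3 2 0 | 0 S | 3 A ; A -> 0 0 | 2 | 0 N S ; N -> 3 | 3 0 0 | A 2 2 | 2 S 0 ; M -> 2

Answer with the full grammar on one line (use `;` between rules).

S -> 0 | 3 2 0 | 0 S | 3 A; A -> 0 0 | 2 | 0 N S; N -> 3 | 3 0 0 | A 2 2 | 2 S 0

Generating nonterminals: {A, M, N, S}.
Reachable from S after that: {A, N, S}.
Removed useless symbols: {M} and every production mentioning them.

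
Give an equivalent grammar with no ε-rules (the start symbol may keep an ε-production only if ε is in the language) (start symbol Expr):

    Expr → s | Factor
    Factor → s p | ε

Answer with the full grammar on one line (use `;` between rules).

Nullable nonterminals: {Expr, Factor}.
ε ∈ L(G) since Expr is nullable, so keep Expr → ε.

Expr → s | Factor | ε; Factor → s p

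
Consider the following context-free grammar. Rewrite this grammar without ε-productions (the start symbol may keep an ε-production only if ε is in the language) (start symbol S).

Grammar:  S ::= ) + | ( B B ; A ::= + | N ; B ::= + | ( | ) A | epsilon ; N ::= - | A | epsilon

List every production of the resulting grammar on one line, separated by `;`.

S ::= ) + | ( B B | ( B | (; A ::= + | N; B ::= + | ( | ) A | ); N ::= - | A

The nullable symbols are {A, B, N}.
ε ∉ L(G), so no ε-production is kept.
Expand every rule over subsets of its nullable positions: S → ( B B gives ( B B | ( B | (. B → ) A gives ) A | ).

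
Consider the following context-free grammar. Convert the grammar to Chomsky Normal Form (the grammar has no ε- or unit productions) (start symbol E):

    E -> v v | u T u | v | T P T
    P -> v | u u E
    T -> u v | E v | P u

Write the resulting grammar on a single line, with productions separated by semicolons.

E -> X1 X1 | X2 Y1 | v | T Y2; P -> v | X2 Y3; T -> X2 X1 | E X1 | P X2; X1 -> v; X2 -> u; Y1 -> T X2; Y2 -> P T; Y3 -> X2 E

Introduce a nonterminal for each terminal appearing in a rule of length ≥ 2: X1 → v, X2 → u.
Binarize each right-hand side of length ≥ 3 by chaining fresh nonterminals (Y1, Y2, …): affected rules were E → X2 T X2; E → T P T; P → X2 X2 E.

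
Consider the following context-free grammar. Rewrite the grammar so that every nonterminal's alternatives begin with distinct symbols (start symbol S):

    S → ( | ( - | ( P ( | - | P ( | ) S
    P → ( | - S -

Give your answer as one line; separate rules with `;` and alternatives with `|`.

S → - | P ( | ) S | ( S'; P → ( | - S -; S' → ε | - | P (

S has alternatives sharing prefix '(': factor to S → ( S' with S' → ε | - | P (.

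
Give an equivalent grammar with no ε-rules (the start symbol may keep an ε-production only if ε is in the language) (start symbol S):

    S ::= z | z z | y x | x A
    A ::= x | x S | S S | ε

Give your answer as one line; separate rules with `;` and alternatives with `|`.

S ::= z | z z | y x | x A | x; A ::= x | x S | S S

Nullable set = {A}.
ε ∉ L(G), so no ε-production is kept.
Add the nullable-subset variants: S → x A gives x A | x.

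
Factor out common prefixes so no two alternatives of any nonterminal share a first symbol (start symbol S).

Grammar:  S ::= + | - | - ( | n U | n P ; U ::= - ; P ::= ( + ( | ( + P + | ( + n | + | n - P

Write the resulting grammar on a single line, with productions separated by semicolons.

S ::= + | - S' | n S''; U ::= -; P ::= + | n - P | ( + P'; S' ::= epsilon | (; S'' ::= U | P; P' ::= ( | P + | n

S has alternatives sharing prefix '-': factor to S → - S' with S' → ε | (.
S has alternatives sharing prefix 'n': factor to S → n S'' with S'' → U | P.
P has alternatives sharing prefix '( +': factor to P → ( + P' with P' → ( | P + | n.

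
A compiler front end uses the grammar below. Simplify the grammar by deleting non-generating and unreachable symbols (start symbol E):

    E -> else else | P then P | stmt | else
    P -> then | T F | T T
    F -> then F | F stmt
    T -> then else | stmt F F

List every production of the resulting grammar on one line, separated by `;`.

E -> else else | P then P | stmt | else; P -> then | T T; T -> then else

Generating nonterminals: {E, P, T}.
Reachable from E after that: {E, P, T}.
Removed useless symbols: {F} and every production mentioning them.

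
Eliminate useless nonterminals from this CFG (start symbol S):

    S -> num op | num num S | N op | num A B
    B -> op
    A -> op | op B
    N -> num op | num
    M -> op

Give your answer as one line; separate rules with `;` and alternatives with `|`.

Generating nonterminals: {A, B, M, N, S}.
Reachable from S after that: {A, B, N, S}.
Removed useless symbols: {M} and every production mentioning them.

S -> num op | num num S | N op | num A B; B -> op; A -> op | op B; N -> num op | num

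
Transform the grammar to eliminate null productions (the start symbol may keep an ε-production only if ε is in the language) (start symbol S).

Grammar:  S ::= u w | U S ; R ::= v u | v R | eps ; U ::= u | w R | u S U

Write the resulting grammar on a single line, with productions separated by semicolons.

Nullable set = {R}.
ε ∉ L(G), so no ε-production is kept.
For each production, add variants omitting each subset of nullable occurrences: R → v R gives v R | v. U → w R gives w R | w.

S ::= u w | U S; R ::= v u | v R | v; U ::= u | w R | w | u S U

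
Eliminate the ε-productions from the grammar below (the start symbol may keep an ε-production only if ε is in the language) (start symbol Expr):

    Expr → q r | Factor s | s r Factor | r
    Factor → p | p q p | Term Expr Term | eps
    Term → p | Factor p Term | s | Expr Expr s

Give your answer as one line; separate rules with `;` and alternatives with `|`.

Expr → q r | Factor s | s | s r Factor | s r | r; Factor → p | p q p | Term Expr Term; Term → p | Factor p Term | p Term | s | Expr Expr s

The nullable symbols are {Factor}.
ε ∉ L(G), so no ε-production is kept.
Expand every rule over subsets of its nullable positions: Expr → Factor s gives Factor s | s. Expr → s r Factor gives s r Factor | s r. Term → Factor p Term gives Factor p Term | p Term.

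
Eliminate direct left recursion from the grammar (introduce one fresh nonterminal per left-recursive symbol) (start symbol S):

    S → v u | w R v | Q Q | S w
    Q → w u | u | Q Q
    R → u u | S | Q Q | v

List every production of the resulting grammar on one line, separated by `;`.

Left recursion appears on S, Q.
For S: α = {w}, β = {v u, w R v, Q Q}. Rewrite as S → β S' and S' → α S' | ε.
For Q: α = {Q}, β = {w u, u}. Rewrite as Q → β Q' and Q' → α Q' | ε.

S → v u S' | w R v S' | Q Q S'; Q → w u Q' | u Q'; R → u u | S | Q Q | v; S' → w S' | ε; Q' → Q Q' | ε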